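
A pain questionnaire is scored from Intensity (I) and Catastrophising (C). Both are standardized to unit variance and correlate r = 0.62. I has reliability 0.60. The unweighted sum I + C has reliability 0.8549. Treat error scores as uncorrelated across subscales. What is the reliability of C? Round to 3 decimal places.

0.930

Var(I+C) = 2 + 2·0.62 = 3.240.
True-score variance = ρ_I + ρ_C + 2·0.62, so 0.8549 = (0.60 + ρ_C + 1.24) / 3.240.
ρ_C = 0.8549·3.240 − 0.60 − 1.24 = 0.930.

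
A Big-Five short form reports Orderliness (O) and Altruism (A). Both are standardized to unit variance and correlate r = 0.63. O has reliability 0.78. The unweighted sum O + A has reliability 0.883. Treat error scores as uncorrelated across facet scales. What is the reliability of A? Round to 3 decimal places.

Var(O+A) = 2 + 2·0.63 = 3.260.
True-score variance = ρ_O + ρ_A + 2·0.63, so 0.883 = (0.78 + ρ_A + 1.26) / 3.260.
ρ_A = 0.883·3.260 − 0.78 − 1.26 = 0.839.

0.839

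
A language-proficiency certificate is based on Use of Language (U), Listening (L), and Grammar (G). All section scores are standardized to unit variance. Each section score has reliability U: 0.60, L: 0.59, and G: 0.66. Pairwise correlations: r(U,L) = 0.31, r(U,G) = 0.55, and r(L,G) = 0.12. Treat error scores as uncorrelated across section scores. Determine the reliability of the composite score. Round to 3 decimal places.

0.768

Var(U+L+G) = 3 + 2·[0.31 + 0.55 + 0.12] = 3 + 1.96 = 4.96.
Because errors are independent across components, Cov(Tᵢ,Tⱼ) = Cov(Xᵢ,Xⱼ); the off-diagonal part of the true-score variance is the same as above.
True-score variance = [0.60 + 0.59 + 0.66] + 1.96 = 1.85 + 1.96 = 3.81.
Reliability = 3.81 / 4.96 = 0.768.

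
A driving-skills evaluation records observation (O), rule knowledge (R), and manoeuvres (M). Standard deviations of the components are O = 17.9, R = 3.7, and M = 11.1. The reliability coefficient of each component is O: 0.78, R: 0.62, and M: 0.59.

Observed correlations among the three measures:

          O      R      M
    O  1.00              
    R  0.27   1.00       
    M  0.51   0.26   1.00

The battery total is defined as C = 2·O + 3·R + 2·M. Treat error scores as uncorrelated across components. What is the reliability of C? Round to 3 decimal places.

0.826

Var(C) = 2²·17.9² + 3²·3.7² + 2²·11.1² + 2·[6·17.9·3.7·0.27 + 4·17.9·11.1·0.51 + 6·3.7·11.1·0.26] = 1897.69 + 1153.38 = 3051.07.
With uncorrelated errors the cross-covariances are all true-score covariance, so they carry over unchanged; only the diagonal terms shrink to ρᵢσᵢ².
True-score variance = [2²·17.9²·0.78 + 3²·3.7²·0.62 + 2²·11.1²·0.59] + 1153.38 = 1366.85 + 1153.38 = 2520.22.
Reliability = 2520.22 / 3051.07 = 0.826.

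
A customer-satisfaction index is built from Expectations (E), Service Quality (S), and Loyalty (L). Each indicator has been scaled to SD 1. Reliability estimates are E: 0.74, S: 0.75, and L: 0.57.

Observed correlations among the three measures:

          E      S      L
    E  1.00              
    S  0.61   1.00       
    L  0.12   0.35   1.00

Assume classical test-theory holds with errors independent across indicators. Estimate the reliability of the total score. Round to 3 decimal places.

Var(E+S+L) = 3 + 2·[0.61 + 0.12 + 0.35] = 3 + 2.16 = 5.16.
Because errors are independent across components, Cov(Tᵢ,Tⱼ) = Cov(Xᵢ,Xⱼ); the off-diagonal part of the true-score variance is the same as above.
True-score variance = [0.74 + 0.75 + 0.57] + 2.16 = 2.06 + 2.16 = 4.22.
Reliability = 4.22 / 5.16 = 0.818.

0.818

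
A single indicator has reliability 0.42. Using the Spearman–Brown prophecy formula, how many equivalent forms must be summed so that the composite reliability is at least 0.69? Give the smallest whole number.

4

k ≥ ρ*(1−ρ₁)/(ρ₁(1−ρ*)) = 0.69·0.58 / (0.42·0.31) = 3.074.
Smallest integer k = 4.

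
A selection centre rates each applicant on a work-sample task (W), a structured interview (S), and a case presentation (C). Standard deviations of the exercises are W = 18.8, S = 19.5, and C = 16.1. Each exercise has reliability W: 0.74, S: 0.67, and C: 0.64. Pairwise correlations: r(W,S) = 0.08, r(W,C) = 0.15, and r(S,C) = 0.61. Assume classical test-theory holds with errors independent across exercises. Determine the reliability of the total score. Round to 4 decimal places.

Var(W+S+C) = 18.8² + 19.5² + 16.1² + 2·[18.8·19.5·0.08 + 18.8·16.1·0.15 + 19.5·16.1·0.61] = 992.9 + 532.479 = 1525.38.
With uncorrelated errors the cross-covariances are all true-score covariance, so they carry over unchanged; only the diagonal terms shrink to ρᵢσᵢ².
True-score variance = [18.8²·0.74 + 19.5²·0.67 + 16.1²·0.64] + 532.479 = 682.208 + 532.479 = 1214.69.
Reliability = 1214.69 / 1525.38 = 0.7963.

0.7963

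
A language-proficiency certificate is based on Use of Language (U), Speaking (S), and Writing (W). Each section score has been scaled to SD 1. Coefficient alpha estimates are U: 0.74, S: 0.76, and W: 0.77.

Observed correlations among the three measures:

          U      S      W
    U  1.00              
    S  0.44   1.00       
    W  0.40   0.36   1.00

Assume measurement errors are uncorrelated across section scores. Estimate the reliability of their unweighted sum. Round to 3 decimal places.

Var(U+S+W) = 3 + 2·[0.44 + 0.40 + 0.36] = 3 + 2.4 = 5.4.
Under uncorrelated errors the observed covariances equal the true-score covariances, so only the own-variance terms attenuate.
True-score variance = [0.74 + 0.76 + 0.77] + 2.4 = 2.27 + 2.4 = 4.67.
Reliability = 4.67 / 5.4 = 0.865.

0.865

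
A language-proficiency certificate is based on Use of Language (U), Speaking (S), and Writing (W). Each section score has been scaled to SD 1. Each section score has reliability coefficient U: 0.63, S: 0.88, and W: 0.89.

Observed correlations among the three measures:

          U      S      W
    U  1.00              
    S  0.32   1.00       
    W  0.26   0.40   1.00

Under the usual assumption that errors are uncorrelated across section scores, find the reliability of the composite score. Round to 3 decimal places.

0.879

Var(U+S+W) = 3 + 2·[0.32 + 0.26 + 0.40] = 3 + 1.96 = 4.96.
With uncorrelated errors the cross-covariances are all true-score covariance, so they carry over unchanged; only the diagonal terms shrink to ρᵢσᵢ².
True-score variance = [0.63 + 0.88 + 0.89] + 1.96 = 2.4 + 1.96 = 4.36.
Reliability = 4.36 / 4.96 = 0.879.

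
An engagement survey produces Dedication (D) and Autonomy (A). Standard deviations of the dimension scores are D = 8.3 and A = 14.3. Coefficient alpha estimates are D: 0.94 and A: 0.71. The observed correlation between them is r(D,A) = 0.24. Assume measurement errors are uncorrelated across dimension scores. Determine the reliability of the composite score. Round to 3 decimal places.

0.808

Var(D+A) = 8.3² + 14.3² + 2·[8.3·14.3·0.24] = 273.38 + 56.9712 = 330.351.
With uncorrelated errors the cross-covariances are all true-score covariance, so they carry over unchanged; only the diagonal terms shrink to ρᵢσᵢ².
True-score variance = [8.3²·0.94 + 14.3²·0.71] + 56.9712 = 209.945 + 56.9712 = 266.916.
Reliability = 266.916 / 330.351 = 0.808.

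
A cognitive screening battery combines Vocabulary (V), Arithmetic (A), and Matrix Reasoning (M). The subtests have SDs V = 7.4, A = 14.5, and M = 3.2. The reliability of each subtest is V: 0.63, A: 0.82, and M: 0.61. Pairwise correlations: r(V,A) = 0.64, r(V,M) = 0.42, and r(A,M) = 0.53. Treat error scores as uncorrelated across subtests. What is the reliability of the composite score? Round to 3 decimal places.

0.871

Var(V+A+M) = 7.4² + 14.5² + 3.2² + 2·[7.4·14.5·0.64 + 7.4·3.2·0.42 + 14.5·3.2·0.53] = 275.25 + 206.419 = 481.669.
With uncorrelated errors the cross-covariances are all true-score covariance, so they carry over unchanged; only the diagonal terms shrink to ρᵢσᵢ².
True-score variance = [7.4²·0.63 + 14.5²·0.82 + 3.2²·0.61] + 206.419 = 213.15 + 206.419 = 419.569.
Reliability = 419.569 / 481.669 = 0.871.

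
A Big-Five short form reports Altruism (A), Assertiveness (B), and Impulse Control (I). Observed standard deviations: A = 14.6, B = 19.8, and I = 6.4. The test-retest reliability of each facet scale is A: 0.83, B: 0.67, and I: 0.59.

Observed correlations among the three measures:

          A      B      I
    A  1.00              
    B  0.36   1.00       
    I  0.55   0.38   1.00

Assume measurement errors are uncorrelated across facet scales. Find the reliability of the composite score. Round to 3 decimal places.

Var(A+B+I) = 14.6² + 19.8² + 6.4² + 2·[14.6·19.8·0.36 + 14.6·6.4·0.55 + 19.8·6.4·0.38] = 646.16 + 407.229 = 1053.39.
Under uncorrelated errors the observed covariances equal the true-score covariances, so only the own-variance terms attenuate.
True-score variance = [14.6²·0.83 + 19.8²·0.67 + 6.4²·0.59] + 407.229 = 463.756 + 407.229 = 870.985.
Reliability = 870.985 / 1053.39 = 0.827.

0.827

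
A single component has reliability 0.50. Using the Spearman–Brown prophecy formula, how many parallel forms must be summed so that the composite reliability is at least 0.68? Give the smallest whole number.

3

k ≥ ρ*(1−ρ₁)/(ρ₁(1−ρ*)) = 0.68·0.50 / (0.50·0.32) = 2.125.
Smallest integer k = 3.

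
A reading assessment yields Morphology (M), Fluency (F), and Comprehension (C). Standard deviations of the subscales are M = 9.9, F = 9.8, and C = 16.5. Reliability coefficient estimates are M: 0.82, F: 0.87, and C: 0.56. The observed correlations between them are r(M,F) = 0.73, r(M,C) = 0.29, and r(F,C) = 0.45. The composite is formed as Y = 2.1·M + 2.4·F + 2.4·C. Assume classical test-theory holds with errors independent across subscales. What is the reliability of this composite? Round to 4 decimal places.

Var(Y) = 2.1²·9.9² + 2.4²·9.8² + 2.4²·16.5² + 2·[5.04·9.9·9.8·0.73 + 5.04·9.9·16.5·0.29 + 5.76·9.8·16.5·0.45] = 2553.57 + 2029.67 = 4583.24.
Because errors are independent across components, Cov(Tᵢ,Tⱼ) = Cov(Xᵢ,Xⱼ); the off-diagonal part of the true-score variance is the same as above.
True-score variance = [2.1²·9.9²·0.82 + 2.4²·9.8²·0.87 + 2.4²·16.5²·0.56] + 2029.67 = 1713.87 + 2029.67 = 3743.54.
Reliability = 3743.54 / 4583.24 = 0.8168.

0.8168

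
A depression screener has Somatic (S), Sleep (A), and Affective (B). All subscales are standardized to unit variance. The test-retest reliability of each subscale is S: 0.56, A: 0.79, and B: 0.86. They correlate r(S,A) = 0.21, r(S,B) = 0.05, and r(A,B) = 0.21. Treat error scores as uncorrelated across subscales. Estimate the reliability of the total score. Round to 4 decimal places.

0.7995

Var(S+A+B) = 3 + 2·[0.21 + 0.05 + 0.21] = 3 + 0.94 = 3.94.
With uncorrelated errors the cross-covariances are all true-score covariance, so they carry over unchanged; only the diagonal terms shrink to ρᵢσᵢ².
True-score variance = [0.56 + 0.79 + 0.86] + 0.94 = 2.21 + 0.94 = 3.15.
Reliability = 3.15 / 3.94 = 0.7995.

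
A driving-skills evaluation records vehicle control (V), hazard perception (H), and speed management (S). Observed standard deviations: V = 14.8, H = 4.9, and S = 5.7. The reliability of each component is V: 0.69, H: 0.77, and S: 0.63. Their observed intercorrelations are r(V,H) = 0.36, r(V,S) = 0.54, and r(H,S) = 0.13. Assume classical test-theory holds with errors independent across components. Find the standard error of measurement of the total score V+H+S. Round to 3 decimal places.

Var(total) = 275.54 + 150.585 = 426.125.
True-score variance = 190.094 + 150.585 = 340.679, so reliability = 0.7995.
Error variance = 426.125 − 340.679 = 85.446; SEM = √85.446 = 9.244.

9.244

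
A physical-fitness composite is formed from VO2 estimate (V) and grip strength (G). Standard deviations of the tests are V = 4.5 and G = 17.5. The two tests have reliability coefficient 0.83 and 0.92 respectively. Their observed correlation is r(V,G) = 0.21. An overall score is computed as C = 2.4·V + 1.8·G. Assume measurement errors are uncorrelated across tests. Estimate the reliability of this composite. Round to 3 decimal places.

Var(C) = 2.4²·4.5² + 1.8²·17.5² + 2·[4.32·4.5·17.5·0.21] = 1108.89 + 142.884 = 1251.77.
Because errors are independent across components, Cov(Tᵢ,Tⱼ) = Cov(Xᵢ,Xⱼ); the off-diagonal part of the true-score variance is the same as above.
True-score variance = [2.4²·4.5²·0.83 + 1.8²·17.5²·0.92] + 142.884 = 1009.68 + 142.884 = 1152.57.
Reliability = 1152.57 / 1251.77 = 0.921.

0.921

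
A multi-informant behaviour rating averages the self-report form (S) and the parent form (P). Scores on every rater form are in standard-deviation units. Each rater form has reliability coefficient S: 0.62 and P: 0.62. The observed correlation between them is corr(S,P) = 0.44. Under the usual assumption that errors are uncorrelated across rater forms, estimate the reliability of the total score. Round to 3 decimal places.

0.736

Var(S+P) = 2 + 2·[0.44] = 2 + 0.88 = 2.88.
With uncorrelated errors the cross-covariances are all true-score covariance, so they carry over unchanged; only the diagonal terms shrink to ρᵢσᵢ².
True-score variance = [0.62 + 0.62] + 0.88 = 1.24 + 0.88 = 2.12.
Reliability = 2.12 / 2.88 = 0.736.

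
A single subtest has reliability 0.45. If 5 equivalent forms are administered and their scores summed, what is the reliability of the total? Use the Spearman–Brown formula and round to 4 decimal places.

ρ_k = kρ / (1 + (k−1)ρ) = 5·0.45 / (1 + 4·0.45) = 2.250 / 2.800 = 0.8036.

0.8036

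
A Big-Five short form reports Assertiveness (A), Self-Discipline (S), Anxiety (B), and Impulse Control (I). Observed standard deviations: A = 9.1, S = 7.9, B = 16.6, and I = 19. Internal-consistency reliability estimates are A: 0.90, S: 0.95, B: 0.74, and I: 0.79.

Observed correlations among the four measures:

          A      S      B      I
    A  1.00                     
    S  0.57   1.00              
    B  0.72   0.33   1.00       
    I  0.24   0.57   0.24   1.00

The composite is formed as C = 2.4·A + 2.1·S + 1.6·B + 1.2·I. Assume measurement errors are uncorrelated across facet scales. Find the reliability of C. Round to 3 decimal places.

0.921

Var(C) = 2.4²·9.1² + 2.1²·7.9² + 1.6²·16.6² + 1.2²·19² + 2·[5.04·9.1·7.9·0.57 + 3.84·9.1·16.6·0.72 + 2.88·9.1·19·0.24 + 3.36·7.9·16.6·0.33 + 2.52·7.9·19·0.57 + 1.92·16.6·19·0.24] = 1977.49 + 2500.07 = 4477.55.
Under uncorrelated errors the observed covariances equal the true-score covariances, so only the own-variance terms attenuate.
True-score variance = [2.4²·9.1²·0.90 + 2.1²·7.9²·0.95 + 1.6²·16.6²·0.74 + 1.2²·19²·0.79] + 2500.07 = 1623.45 + 2500.07 = 4123.51.
Reliability = 4123.51 / 4477.55 = 0.921.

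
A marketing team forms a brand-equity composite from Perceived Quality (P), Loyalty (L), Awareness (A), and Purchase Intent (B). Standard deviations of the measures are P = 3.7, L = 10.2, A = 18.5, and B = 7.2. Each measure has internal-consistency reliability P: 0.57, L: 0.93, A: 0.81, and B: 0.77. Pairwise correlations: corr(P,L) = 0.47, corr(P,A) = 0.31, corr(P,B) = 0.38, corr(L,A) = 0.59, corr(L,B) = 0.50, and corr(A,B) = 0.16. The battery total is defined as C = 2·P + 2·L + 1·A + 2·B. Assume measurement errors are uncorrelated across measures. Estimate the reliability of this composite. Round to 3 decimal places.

0.923

Var(C) = 2²·3.7² + 2²·10.2² + 18.5² + 2²·7.2² + 2·[4·3.7·10.2·0.47 + 2·3.7·18.5·0.31 + 4·3.7·7.2·0.38 + 2·10.2·18.5·0.59 + 4·10.2·7.2·0.50 + 2·18.5·7.2·0.16] = 1020.53 + 1132.11 = 2152.64.
Under uncorrelated errors the observed covariances equal the true-score covariances, so only the own-variance terms attenuate.
True-score variance = [2²·3.7²·0.57 + 2²·10.2²·0.93 + 18.5²·0.81 + 2²·7.2²·0.77] + 1132.11 = 855.132 + 1132.11 = 1987.24.
Reliability = 1987.24 / 2152.64 = 0.923.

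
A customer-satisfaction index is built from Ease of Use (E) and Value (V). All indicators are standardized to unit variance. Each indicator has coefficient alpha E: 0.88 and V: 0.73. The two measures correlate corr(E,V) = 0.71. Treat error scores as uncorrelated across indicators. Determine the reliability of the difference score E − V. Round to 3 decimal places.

Var(E−V) = 1 + 1 − 2·0.71 = 2 − 1.42 = 0.58.
With uncorrelated errors the cross-covariances are all true-score covariance, so they carry over unchanged; only the diagonal terms shrink to ρᵢσᵢ².
True-score variance = [0.88 + 0.73] − 1.42 = 1.61 − 1.42 = 0.19.
Reliability = 0.19 / 0.58 = 0.328.

0.328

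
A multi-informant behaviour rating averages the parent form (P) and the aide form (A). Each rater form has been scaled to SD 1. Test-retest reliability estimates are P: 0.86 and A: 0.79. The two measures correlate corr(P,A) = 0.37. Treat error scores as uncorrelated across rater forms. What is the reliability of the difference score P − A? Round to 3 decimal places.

0.722

Var(P−A) = 1 + 1 − 2·0.37 = 2 − 0.74 = 1.26.
Under uncorrelated errors the observed covariances equal the true-score covariances, so only the own-variance terms attenuate.
True-score variance = [0.86 + 0.79] − 0.74 = 1.65 − 0.74 = 0.91.
Reliability = 0.91 / 1.26 = 0.722.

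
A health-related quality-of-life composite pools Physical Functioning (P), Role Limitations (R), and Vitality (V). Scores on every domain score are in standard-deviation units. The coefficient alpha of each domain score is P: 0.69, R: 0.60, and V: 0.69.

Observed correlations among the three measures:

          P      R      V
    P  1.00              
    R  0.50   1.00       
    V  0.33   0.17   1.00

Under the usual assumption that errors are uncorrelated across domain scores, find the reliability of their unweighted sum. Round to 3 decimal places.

0.796

Var(P+R+V) = 3 + 2·[0.50 + 0.33 + 0.17] = 3 + 2 = 5.
Under uncorrelated errors the observed covariances equal the true-score covariances, so only the own-variance terms attenuate.
True-score variance = [0.69 + 0.60 + 0.69] + 2 = 1.98 + 2 = 3.98.
Reliability = 3.98 / 5 = 0.796.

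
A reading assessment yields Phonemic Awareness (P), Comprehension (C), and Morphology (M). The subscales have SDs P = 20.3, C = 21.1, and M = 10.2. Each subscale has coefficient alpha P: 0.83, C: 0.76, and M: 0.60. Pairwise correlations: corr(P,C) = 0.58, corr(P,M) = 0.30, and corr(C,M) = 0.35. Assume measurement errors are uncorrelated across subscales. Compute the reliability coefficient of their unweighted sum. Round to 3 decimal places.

Var(P+C+M) = 20.3² + 21.1² + 10.2² + 2·[20.3·21.1·0.58 + 20.3·10.2·0.30 + 21.1·10.2·0.35] = 961.34 + 771.753 = 1733.09.
Under uncorrelated errors the observed covariances equal the true-score covariances, so only the own-variance terms attenuate.
True-score variance = [20.3²·0.83 + 21.1²·0.76 + 10.2²·0.60] + 771.753 = 742.818 + 771.753 = 1514.57.
Reliability = 1514.57 / 1733.09 = 0.874.

0.874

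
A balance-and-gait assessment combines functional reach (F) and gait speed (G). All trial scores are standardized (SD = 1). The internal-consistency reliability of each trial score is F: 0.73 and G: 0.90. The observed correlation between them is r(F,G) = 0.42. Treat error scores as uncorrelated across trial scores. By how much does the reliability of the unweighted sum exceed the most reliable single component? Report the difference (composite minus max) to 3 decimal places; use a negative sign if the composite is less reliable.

-0.030

Var(sum) = 2 + 0.84 = 2.84; true-score variance = 1.63 + 0.84 = 2.47; composite reliability = 0.8697.
Max component reliability = 0.9000.
Difference = 0.8697 − 0.9000 = -0.030.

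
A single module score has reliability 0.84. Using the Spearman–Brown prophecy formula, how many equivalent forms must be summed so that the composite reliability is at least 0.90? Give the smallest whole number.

k ≥ ρ*(1−ρ₁)/(ρ₁(1−ρ*)) = 0.90·0.16 / (0.84·0.10) = 1.714.
Smallest integer k = 2.

2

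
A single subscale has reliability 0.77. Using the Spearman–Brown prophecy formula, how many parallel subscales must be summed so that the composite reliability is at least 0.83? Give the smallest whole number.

k ≥ ρ*(1−ρ₁)/(ρ₁(1−ρ*)) = 0.83·0.23 / (0.77·0.17) = 1.458.
Smallest integer k = 2.

2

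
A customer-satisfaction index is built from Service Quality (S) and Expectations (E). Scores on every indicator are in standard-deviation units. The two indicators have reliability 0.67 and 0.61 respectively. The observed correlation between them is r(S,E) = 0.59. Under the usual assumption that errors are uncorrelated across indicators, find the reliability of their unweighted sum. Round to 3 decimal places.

0.774

Var(S+E) = 2 + 2·[0.59] = 2 + 1.18 = 3.18.
Under uncorrelated errors the observed covariances equal the true-score covariances, so only the own-variance terms attenuate.
True-score variance = [0.67 + 0.61] + 1.18 = 1.28 + 1.18 = 2.46.
Reliability = 2.46 / 3.18 = 0.774.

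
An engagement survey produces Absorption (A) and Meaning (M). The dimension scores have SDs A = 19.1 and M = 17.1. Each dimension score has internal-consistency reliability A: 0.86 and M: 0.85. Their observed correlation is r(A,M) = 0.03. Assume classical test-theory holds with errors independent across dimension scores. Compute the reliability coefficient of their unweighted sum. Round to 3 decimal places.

0.860

Var(A+M) = 19.1² + 17.1² + 2·[19.1·17.1·0.03] = 657.22 + 19.5966 = 676.817.
With uncorrelated errors the cross-covariances are all true-score covariance, so they carry over unchanged; only the diagonal terms shrink to ρᵢσᵢ².
True-score variance = [19.1²·0.86 + 17.1²·0.85] + 19.5966 = 562.285 + 19.5966 = 581.882.
Reliability = 581.882 / 676.817 = 0.860.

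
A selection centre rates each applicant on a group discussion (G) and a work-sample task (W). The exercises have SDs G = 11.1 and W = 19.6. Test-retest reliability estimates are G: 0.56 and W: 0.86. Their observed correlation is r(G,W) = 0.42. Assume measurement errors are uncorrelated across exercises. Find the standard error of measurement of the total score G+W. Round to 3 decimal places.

10.392

Var(total) = 507.37 + 182.75 = 690.12.
True-score variance = 399.375 + 182.75 = 582.126, so reliability = 0.8435.
Error variance = 690.12 − 582.126 = 107.995; SEM = √107.995 = 10.392.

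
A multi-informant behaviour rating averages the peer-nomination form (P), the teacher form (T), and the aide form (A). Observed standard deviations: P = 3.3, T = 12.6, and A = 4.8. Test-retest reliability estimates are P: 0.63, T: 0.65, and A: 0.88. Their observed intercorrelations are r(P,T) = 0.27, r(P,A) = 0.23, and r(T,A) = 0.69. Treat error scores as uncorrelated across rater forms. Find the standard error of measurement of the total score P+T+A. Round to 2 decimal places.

7.90

Var(total) = 192.69 + 113.202 = 305.892.
True-score variance = 130.33 + 113.202 = 243.532, so reliability = 0.7961.
Error variance = 305.892 − 243.532 = 62.3601; SEM = √62.3601 = 7.90.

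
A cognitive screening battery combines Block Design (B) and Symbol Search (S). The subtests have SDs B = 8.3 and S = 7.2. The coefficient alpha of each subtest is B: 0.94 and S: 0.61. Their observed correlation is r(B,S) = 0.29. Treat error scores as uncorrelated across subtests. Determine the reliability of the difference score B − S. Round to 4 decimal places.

0.7171

Var(B−S) = 8.3² + 7.2² − 2·8.3·7.2·0.29 = 120.73 − 34.6608 = 86.0692.
Under uncorrelated errors the observed covariances equal the true-score covariances, so only the own-variance terms attenuate.
True-score variance = [8.3²·0.94 + 7.2²·0.61] − 34.6608 = 96.379 − 34.6608 = 61.7182.
Reliability = 61.7182 / 86.0692 = 0.7171.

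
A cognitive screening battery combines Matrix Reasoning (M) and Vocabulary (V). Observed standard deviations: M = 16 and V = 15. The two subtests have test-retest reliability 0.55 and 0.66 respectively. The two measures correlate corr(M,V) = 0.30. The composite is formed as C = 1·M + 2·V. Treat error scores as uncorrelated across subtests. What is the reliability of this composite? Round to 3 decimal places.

Var(C) = 16² + 2²·15² + 2·[2·16·15·0.30] = 1156 + 288 = 1444.
Under uncorrelated errors the observed covariances equal the true-score covariances, so only the own-variance terms attenuate.
True-score variance = [16²·0.55 + 2²·15²·0.66] + 288 = 734.8 + 288 = 1022.8.
Reliability = 1022.8 / 1444 = 0.708.

0.708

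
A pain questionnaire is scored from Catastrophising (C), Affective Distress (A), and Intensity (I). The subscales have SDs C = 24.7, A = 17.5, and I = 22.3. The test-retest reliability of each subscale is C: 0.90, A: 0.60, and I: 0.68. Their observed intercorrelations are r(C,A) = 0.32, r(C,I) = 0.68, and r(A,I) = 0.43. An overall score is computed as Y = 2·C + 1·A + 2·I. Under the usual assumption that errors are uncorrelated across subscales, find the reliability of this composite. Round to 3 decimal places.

0.888

Var(Y) = 2²·24.7² + 17.5² + 2²·22.3² + 2·[2·24.7·17.5·0.32 + 4·24.7·22.3·0.68 + 2·17.5·22.3·0.43] = 4735.77 + 4220.92 = 8956.69.
Under uncorrelated errors the observed covariances equal the true-score covariances, so only the own-variance terms attenuate.
True-score variance = [2²·24.7²·0.90 + 17.5²·0.60 + 2²·22.3²·0.68] + 4220.92 = 3732.7 + 4220.92 = 7953.62.
Reliability = 7953.62 / 8956.69 = 0.888.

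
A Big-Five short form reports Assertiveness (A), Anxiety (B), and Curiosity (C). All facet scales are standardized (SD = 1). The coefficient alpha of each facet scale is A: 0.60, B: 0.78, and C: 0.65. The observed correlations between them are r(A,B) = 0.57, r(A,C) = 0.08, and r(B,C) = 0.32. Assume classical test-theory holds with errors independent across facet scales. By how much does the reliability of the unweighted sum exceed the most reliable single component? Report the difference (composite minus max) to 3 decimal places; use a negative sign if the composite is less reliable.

0.024

Var(sum) = 3 + 1.94 = 4.94; true-score variance = 2.03 + 1.94 = 3.97; composite reliability = 0.8036.
Max component reliability = 0.7800.
Difference = 0.8036 − 0.7800 = 0.024.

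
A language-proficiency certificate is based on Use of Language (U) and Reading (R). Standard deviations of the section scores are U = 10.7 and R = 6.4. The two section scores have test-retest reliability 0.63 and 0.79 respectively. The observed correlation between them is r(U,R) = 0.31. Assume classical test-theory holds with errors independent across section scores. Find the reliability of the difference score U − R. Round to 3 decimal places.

0.549

Var(U−R) = 10.7² + 6.4² − 2·10.7·6.4·0.31 = 155.45 − 42.4576 = 112.992.
Because errors are independent across components, Cov(Tᵢ,Tⱼ) = Cov(Xᵢ,Xⱼ); the off-diagonal part of the true-score variance is the same as above.
True-score variance = [10.7²·0.63 + 6.4²·0.79] − 42.4576 = 104.487 − 42.4576 = 62.0295.
Reliability = 62.0295 / 112.992 = 0.549.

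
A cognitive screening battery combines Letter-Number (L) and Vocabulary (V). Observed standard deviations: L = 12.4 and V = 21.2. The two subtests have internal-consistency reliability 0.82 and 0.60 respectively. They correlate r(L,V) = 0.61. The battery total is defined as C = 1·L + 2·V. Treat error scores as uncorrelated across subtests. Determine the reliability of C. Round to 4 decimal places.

Var(C) = 12.4² + 2²·21.2² + 2·[2·12.4·21.2·0.61] = 1951.52 + 641.427 = 2592.95.
Because errors are independent across components, Cov(Tᵢ,Tⱼ) = Cov(Xᵢ,Xⱼ); the off-diagonal part of the true-score variance is the same as above.
True-score variance = [12.4²·0.82 + 2²·21.2²·0.60] + 641.427 = 1204.74 + 641.427 = 1846.17.
Reliability = 1846.17 / 2592.95 = 0.7120.

0.7120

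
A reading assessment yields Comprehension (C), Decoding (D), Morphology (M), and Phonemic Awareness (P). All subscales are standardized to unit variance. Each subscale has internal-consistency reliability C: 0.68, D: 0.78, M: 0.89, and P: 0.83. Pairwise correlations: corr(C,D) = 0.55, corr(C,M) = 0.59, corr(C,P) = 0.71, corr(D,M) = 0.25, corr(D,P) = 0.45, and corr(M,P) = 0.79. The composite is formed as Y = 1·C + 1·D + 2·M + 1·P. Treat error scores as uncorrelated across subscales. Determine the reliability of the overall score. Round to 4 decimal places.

0.9321

Var(Y) = 1 + 1 + 2² + 1 + 2·[0.55 + 2·0.59 + 0.71 + 2·0.25 + 0.45 + 2·0.79] = 7 + 9.94 = 16.94.
Because errors are independent across components, Cov(Tᵢ,Tⱼ) = Cov(Xᵢ,Xⱼ); the off-diagonal part of the true-score variance is the same as above.
True-score variance = [0.68 + 0.78 + 2²·0.89 + 0.83] + 9.94 = 5.85 + 9.94 = 15.79.
Reliability = 15.79 / 16.94 = 0.9321.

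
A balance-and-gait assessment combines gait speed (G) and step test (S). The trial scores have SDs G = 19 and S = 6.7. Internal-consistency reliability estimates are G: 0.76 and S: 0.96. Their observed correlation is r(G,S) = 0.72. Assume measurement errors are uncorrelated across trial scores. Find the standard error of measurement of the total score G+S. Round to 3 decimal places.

Var(total) = 405.89 + 183.312 = 589.202.
True-score variance = 317.454 + 183.312 = 500.766, so reliability = 0.8499.
Error variance = 589.202 − 500.766 = 88.4356; SEM = √88.4356 = 9.404.

9.404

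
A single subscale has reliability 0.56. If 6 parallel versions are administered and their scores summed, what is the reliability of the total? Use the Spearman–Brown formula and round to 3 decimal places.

ρ_k = kρ / (1 + (k−1)ρ) = 6·0.56 / (1 + 5·0.56) = 3.360 / 3.800 = 0.884.

0.884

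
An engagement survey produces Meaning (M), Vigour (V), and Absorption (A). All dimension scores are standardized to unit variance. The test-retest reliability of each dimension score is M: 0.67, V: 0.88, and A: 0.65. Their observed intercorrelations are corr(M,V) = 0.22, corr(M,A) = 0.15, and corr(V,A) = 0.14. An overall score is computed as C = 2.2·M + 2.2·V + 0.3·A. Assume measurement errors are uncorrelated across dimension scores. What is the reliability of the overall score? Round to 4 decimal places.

Var(C) = 2.2² + 2.2² + 0.3² + 2·[4.84·0.22 + 0.66·0.15 + 0.66·0.14] = 9.77 + 2.5124 = 12.2824.
With uncorrelated errors the cross-covariances are all true-score covariance, so they carry over unchanged; only the diagonal terms shrink to ρᵢσᵢ².
True-score variance = [2.2²·0.67 + 2.2²·0.88 + 0.3²·0.65] + 2.5124 = 7.5605 + 2.5124 = 10.0729.
Reliability = 10.0729 / 12.2824 = 0.8201.

0.8201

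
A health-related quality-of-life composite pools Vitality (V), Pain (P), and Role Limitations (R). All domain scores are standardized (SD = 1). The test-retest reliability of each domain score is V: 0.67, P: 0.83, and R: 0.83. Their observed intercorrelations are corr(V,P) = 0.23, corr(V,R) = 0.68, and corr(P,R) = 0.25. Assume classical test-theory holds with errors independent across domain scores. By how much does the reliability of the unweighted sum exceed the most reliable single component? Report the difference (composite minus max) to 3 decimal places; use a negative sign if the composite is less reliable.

Var(sum) = 3 + 2.32 = 5.32; true-score variance = 2.33 + 2.32 = 4.65; composite reliability = 0.8741.
Max component reliability = 0.8300.
Difference = 0.8741 − 0.8300 = 0.044.

0.044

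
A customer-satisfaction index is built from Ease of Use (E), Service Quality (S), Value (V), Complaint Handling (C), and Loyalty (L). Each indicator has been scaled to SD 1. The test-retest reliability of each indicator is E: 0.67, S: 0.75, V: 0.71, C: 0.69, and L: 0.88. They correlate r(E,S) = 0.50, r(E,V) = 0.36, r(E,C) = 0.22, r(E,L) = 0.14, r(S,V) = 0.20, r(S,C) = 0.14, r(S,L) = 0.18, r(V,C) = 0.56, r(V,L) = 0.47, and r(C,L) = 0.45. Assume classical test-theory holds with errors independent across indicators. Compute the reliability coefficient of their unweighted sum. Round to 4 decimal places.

0.8864

Var(E+S+V+C+L) = 5 + 2·[0.50 + 0.36 + 0.22 + 0.14 + 0.20 + 0.14 + 0.18 + 0.56 + 0.47 + 0.45] = 5 + 6.44 = 11.44.
Because errors are independent across components, Cov(Tᵢ,Tⱼ) = Cov(Xᵢ,Xⱼ); the off-diagonal part of the true-score variance is the same as above.
True-score variance = [0.67 + 0.75 + 0.71 + 0.69 + 0.88] + 6.44 = 3.7 + 6.44 = 10.14.
Reliability = 10.14 / 11.44 = 0.8864.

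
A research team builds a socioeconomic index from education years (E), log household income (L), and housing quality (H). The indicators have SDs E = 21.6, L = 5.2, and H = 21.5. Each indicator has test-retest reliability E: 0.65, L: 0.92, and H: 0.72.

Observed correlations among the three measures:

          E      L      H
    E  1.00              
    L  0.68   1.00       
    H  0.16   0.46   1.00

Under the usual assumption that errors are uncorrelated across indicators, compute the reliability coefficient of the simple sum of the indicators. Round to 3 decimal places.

Var(E+L+H) = 21.6² + 5.2² + 21.5² + 2·[21.6·5.2·0.68 + 21.6·21.5·0.16 + 5.2·21.5·0.46] = 955.85 + 404.219 = 1360.07.
Under uncorrelated errors the observed covariances equal the true-score covariances, so only the own-variance terms attenuate.
True-score variance = [21.6²·0.65 + 5.2²·0.92 + 21.5²·0.72] + 404.219 = 660.961 + 404.219 = 1065.18.
Reliability = 1065.18 / 1360.07 = 0.783.

0.783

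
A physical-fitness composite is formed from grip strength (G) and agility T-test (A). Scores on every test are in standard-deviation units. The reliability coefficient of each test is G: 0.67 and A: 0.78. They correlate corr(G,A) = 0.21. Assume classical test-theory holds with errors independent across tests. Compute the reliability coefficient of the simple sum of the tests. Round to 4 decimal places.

Var(G+A) = 2 + 2·[0.21] = 2 + 0.42 = 2.42.
Because errors are independent across components, Cov(Tᵢ,Tⱼ) = Cov(Xᵢ,Xⱼ); the off-diagonal part of the true-score variance is the same as above.
True-score variance = [0.67 + 0.78] + 0.42 = 1.45 + 0.42 = 1.87.
Reliability = 1.87 / 2.42 = 0.7727.

0.7727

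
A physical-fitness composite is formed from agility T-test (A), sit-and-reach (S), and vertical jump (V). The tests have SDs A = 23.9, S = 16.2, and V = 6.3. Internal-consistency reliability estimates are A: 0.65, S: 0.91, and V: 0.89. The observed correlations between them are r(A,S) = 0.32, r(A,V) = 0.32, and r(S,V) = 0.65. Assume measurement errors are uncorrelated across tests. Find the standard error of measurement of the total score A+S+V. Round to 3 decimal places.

15.097

Var(total) = 873.34 + 476.838 = 1350.18.
True-score variance = 645.431 + 476.838 = 1122.27, so reliability = 0.8312.
Error variance = 1350.18 − 1122.27 = 227.909; SEM = √227.909 = 15.097.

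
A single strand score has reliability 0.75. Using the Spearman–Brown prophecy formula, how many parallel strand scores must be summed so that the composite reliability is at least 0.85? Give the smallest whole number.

2

k ≥ ρ*(1−ρ₁)/(ρ₁(1−ρ*)) = 0.85·0.25 / (0.75·0.15) = 1.889.
Smallest integer k = 2.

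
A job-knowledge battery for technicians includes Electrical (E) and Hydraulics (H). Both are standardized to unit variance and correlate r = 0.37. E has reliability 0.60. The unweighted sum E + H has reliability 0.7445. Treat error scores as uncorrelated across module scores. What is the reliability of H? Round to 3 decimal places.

Var(E+H) = 2 + 2·0.37 = 2.740.
True-score variance = ρ_E + ρ_H + 2·0.37, so 0.7445 = (0.60 + ρ_H + 0.74) / 2.740.
ρ_H = 0.7445·2.740 − 0.60 − 0.74 = 0.700.

0.700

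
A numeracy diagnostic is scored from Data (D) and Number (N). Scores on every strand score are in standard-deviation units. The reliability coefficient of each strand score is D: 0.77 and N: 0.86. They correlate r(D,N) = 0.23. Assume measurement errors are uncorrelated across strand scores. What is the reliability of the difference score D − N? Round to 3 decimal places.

Var(D−N) = 1 + 1 − 2·0.23 = 2 − 0.46 = 1.54.
With uncorrelated errors the cross-covariances are all true-score covariance, so they carry over unchanged; only the diagonal terms shrink to ρᵢσᵢ².
True-score variance = [0.77 + 0.86] − 0.46 = 1.63 − 0.46 = 1.17.
Reliability = 1.17 / 1.54 = 0.760.

0.760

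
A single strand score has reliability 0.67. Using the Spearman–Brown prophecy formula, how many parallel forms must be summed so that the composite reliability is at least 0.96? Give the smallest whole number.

12

k ≥ ρ*(1−ρ₁)/(ρ₁(1−ρ*)) = 0.96·0.33 / (0.67·0.04) = 11.821.
Smallest integer k = 12.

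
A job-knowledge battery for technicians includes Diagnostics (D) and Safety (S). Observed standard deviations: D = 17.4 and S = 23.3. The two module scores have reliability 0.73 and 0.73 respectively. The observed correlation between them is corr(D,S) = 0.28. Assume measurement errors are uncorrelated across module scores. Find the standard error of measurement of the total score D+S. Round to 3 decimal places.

15.110

Var(total) = 845.65 + 227.035 = 1072.69.
True-score variance = 617.324 + 227.035 = 844.36, so reliability = 0.7871.
Error variance = 1072.69 − 844.36 = 228.325; SEM = √228.325 = 15.110.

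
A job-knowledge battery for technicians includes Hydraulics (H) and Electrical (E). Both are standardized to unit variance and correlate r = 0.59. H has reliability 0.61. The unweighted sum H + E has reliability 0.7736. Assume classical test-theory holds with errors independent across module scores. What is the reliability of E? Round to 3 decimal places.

Var(H+E) = 2 + 2·0.59 = 3.180.
True-score variance = ρ_H + ρ_E + 2·0.59, so 0.7736 = (0.61 + ρ_E + 1.18) / 3.180.
ρ_E = 0.7736·3.180 − 0.61 − 1.18 = 0.670.

0.670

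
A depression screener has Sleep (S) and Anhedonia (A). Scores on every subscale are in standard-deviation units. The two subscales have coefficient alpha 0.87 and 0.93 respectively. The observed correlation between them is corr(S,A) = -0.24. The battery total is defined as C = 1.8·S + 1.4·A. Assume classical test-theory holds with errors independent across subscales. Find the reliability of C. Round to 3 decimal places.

0.860

Var(C) = 1.8² + 1.4² + 2·[2.52·(-0.24)] = 5.2 − 1.2096 = 3.9904.
With uncorrelated errors the cross-covariances are all true-score covariance, so they carry over unchanged; only the diagonal terms shrink to ρᵢσᵢ².
True-score variance = [1.8²·0.87 + 1.4²·0.93] − 1.2096 = 4.6416 − 1.2096 = 3.432.
Reliability = 3.432 / 3.9904 = 0.860.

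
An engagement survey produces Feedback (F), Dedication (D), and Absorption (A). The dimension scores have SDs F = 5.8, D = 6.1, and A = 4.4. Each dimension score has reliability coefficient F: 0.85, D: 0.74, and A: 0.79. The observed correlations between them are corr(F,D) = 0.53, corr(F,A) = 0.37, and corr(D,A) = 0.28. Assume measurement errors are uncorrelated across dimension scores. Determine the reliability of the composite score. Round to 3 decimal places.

Var(F+D+A) = 5.8² + 6.1² + 4.4² + 2·[5.8·6.1·0.53 + 5.8·4.4·0.37 + 6.1·4.4·0.28] = 90.21 + 71.418 = 161.628.
Under uncorrelated errors the observed covariances equal the true-score covariances, so only the own-variance terms attenuate.
True-score variance = [5.8²·0.85 + 6.1²·0.74 + 4.4²·0.79] + 71.418 = 71.4238 + 71.418 = 142.842.
Reliability = 142.842 / 161.628 = 0.884.

0.884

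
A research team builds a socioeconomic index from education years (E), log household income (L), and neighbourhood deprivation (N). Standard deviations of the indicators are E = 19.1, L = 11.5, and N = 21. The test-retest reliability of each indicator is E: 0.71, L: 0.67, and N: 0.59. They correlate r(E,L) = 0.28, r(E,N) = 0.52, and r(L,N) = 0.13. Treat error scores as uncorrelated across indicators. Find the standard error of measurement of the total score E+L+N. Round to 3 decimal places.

Var(total) = 938.06 + 602.938 = 1541.
True-score variance = 607.813 + 602.938 = 1210.75, so reliability = 0.7857.
Error variance = 1541 − 1210.75 = 330.247; SEM = √330.247 = 18.173.

18.173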